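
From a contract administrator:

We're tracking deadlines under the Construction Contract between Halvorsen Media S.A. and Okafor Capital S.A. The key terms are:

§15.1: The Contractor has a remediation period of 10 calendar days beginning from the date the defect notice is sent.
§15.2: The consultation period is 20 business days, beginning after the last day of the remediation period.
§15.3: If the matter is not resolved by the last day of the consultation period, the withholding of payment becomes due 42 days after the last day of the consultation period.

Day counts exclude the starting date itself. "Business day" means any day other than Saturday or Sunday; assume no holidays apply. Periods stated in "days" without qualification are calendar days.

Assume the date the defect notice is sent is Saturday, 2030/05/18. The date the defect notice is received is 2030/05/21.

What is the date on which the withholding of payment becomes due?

The last day of the remediation period: 2030/05/18 + 10 days = 2030/05/28.
The last day of the consultation period: 20 business days after Tuesday, 2030/05/28, skipping weekends — May 29, May 30, May 31, Jun 3, …, Jun 21, Jun 24, Jun 25 — lands on Tuesday, 2030/06/25.
The date on which the withholding of payment becomes due: 2030/06/25 + 42 days = 2030/08/06.

2030/08/06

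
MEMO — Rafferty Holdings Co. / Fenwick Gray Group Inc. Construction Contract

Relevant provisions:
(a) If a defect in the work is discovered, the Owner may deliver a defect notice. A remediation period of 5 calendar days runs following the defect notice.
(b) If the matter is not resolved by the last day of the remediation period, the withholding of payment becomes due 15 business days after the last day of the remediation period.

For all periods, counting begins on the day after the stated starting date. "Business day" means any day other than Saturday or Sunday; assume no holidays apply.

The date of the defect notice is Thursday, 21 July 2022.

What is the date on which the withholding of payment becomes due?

16 August 2022

The last day of the remediation period: 5 calendar days after 21 July 2022 is 26 July 2022.
The date on which the withholding of payment becomes due: counting 15 business days from Tuesday, 26 July 2022 (Jul 27, Jul 28, Jul 29, Aug 1, …, Aug 12, Aug 15, Aug 16, skipping weekends) reaches Tuesday, 16 August 2022.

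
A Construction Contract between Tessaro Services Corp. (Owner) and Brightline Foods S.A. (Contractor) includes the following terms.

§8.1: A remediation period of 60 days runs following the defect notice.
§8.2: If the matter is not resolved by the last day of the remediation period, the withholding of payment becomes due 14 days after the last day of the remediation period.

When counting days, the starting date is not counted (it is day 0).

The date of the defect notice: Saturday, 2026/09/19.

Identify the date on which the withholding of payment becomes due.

2026/12/02

The last day of the remediation period: 2026/09/19 + 60 days = 2026/11/18.
The date on which the withholding of payment becomes due: 14 calendar days after 2026/11/18 is 2026/12/02.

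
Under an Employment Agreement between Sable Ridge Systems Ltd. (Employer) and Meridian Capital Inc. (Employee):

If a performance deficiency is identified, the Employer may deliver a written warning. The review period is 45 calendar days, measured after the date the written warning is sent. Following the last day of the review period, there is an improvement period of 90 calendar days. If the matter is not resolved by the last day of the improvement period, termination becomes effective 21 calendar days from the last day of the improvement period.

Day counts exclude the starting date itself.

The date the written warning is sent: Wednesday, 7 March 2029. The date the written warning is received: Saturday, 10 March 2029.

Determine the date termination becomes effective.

10 August 2029

Adding 45 calendar days to 7 March 2029 gives 21 April 2029, which is the last day of the review period.
The last day of the improvement period: 90 calendar days after 21 April 2029 is 20 July 2029.
Adding 21 calendar days to 20 July 2029 gives 10 August 2029, which is the date termination becomes effective.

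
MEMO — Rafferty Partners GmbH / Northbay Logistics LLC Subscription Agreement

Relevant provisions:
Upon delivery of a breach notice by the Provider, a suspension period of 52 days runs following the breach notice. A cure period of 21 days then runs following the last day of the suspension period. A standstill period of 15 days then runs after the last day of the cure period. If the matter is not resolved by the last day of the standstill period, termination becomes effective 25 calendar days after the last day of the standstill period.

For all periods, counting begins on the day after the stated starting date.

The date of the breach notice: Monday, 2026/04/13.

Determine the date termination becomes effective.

2026/08/04

The last day of the suspension period: 2026/04/13 + 52 days = 2026/06/04.
Adding 21 calendar days to 2026/06/04 gives 2026/06/25, which is the last day of the cure period.
The last day of the standstill period: 15 calendar days after 2026/06/25 is 2026/07/10.
Adding 25 calendar days to 2026/07/10 gives 2026/08/04, which is the date termination becomes effective.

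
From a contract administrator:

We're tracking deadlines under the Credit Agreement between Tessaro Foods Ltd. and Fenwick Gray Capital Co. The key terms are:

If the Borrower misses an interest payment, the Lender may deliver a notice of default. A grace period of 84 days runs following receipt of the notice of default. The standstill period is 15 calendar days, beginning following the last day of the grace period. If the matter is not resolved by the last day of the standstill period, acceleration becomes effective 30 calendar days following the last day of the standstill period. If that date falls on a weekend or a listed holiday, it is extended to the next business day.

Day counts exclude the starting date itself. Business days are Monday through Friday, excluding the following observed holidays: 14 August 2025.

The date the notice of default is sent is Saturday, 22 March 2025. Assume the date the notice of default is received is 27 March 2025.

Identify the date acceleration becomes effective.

The last day of the grace period: 84 calendar days after 27 March 2025 is 19 June 2025.
The last day of the standstill period: 15 calendar days after 19 June 2025 is 4 July 2025.
Adding 30 calendar days to 4 July 2025 gives 3 August 2025, which is the date acceleration becomes effective. That falls on a Sunday, so it rolls to the next business day, Monday, 4 August 2025.

4 August 2025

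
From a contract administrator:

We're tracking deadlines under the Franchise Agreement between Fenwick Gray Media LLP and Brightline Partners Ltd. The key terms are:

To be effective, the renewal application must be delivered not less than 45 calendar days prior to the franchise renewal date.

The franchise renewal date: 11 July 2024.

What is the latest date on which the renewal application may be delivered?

27 May 2024

11 July 2024 minus 45 days is 27 May 2024.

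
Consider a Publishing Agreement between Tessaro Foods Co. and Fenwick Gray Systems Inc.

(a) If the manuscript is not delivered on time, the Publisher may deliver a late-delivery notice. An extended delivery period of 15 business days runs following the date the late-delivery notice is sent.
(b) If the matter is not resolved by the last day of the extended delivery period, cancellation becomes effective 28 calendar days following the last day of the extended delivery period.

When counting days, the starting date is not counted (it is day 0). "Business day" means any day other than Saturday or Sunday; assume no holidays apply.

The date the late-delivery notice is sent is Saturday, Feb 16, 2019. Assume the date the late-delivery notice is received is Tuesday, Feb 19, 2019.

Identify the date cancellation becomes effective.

Apr 5, 2019

From Saturday, Feb 16, 2019, 15 business days (Feb 18, Feb 19, Feb 20, Feb 21, …, Mar 6, Mar 7, Mar 8, skipping weekends) brings us to Friday, Mar 8, 2019, which is the last day of the extended delivery period.
The date cancellation becomes effective: 28 calendar days after Mar 8, 2019 is Apr 5, 2019.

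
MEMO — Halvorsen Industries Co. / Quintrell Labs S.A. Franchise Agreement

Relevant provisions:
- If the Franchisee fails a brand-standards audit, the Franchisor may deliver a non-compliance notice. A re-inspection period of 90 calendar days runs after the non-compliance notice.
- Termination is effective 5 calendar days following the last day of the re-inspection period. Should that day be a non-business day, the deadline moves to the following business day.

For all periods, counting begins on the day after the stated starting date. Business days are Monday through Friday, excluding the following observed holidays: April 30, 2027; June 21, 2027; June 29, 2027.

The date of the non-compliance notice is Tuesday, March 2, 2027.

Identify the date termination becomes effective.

The last day of the re-inspection period: 90 calendar days after March 2, 2027 is May 31, 2027.
The date termination becomes effective: May 31, 2027 + 5 days = June 5, 2027. That falls on a Saturday, so it rolls to the next business day, Monday, June 7, 2027.

June 7, 2027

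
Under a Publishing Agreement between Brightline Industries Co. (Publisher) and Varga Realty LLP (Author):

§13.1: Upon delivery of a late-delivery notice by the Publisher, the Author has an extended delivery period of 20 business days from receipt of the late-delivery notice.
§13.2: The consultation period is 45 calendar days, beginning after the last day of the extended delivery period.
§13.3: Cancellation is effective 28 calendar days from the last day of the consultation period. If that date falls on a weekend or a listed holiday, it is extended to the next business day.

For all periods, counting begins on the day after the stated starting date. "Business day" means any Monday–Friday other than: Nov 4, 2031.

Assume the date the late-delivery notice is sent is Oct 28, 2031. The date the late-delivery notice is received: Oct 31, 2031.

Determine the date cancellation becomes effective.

Feb 12, 2032

The last day of the extended delivery period: counting 20 business days from Friday, Oct 31, 2031 (Nov 3, Nov 5, Nov 6, Nov 7, …, Nov 27, Nov 28, Dec 1, skipping weekends and the listed holiday on Nov 4) reaches Monday, Dec 1, 2031.
Adding 45 calendar days to Dec 1, 2031 gives Jan 15, 2032, which is the last day of the consultation period.
The date cancellation becomes effective: Jan 15, 2032 + 28 days = Feb 12, 2032. Feb 12, 2032 is a Thursday and is not a listed holiday, so no roll-forward applies.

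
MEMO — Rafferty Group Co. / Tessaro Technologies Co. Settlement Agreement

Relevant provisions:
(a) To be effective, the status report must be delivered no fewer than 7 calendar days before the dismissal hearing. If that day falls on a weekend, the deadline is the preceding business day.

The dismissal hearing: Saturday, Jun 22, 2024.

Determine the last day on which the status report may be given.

Counting back 7 calendar days from Jun 22, 2024 gives Jun 15, 2024. That is a Saturday, so the deadline moves back to Friday, Jun 14, 2024.

Jun 14, 2024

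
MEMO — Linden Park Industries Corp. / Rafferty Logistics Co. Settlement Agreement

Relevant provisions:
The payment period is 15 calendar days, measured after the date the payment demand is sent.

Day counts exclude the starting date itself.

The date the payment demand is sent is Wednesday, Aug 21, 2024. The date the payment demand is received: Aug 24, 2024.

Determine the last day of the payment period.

The last day of the payment period: Aug 21, 2024 + 15 days = Sep 5, 2024.

Sep 5, 2024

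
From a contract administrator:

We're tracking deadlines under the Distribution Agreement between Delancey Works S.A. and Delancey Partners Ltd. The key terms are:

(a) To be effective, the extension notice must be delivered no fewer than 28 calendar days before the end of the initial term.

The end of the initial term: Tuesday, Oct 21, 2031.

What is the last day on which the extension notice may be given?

Sep 23, 2031

Counting back 28 calendar days from Oct 21, 2031 gives Sep 23, 2031.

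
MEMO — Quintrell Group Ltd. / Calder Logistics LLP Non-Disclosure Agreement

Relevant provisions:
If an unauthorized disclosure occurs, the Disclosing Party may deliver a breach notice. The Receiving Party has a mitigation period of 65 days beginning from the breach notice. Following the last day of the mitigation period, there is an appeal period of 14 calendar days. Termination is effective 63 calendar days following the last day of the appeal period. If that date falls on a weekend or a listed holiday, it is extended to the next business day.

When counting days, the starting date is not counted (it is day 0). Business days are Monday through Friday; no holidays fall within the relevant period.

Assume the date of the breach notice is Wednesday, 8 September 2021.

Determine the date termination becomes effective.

The last day of the mitigation period: 65 calendar days after 8 September 2021 is 12 November 2021.
The last day of the appeal period: 14 calendar days after 12 November 2021 is 26 November 2021.
Adding 63 calendar days to 26 November 2021 gives 28 January 2022, which is the date termination becomes effective. 28 January 2022 is a Friday, so no roll-forward applies.

28 January 2022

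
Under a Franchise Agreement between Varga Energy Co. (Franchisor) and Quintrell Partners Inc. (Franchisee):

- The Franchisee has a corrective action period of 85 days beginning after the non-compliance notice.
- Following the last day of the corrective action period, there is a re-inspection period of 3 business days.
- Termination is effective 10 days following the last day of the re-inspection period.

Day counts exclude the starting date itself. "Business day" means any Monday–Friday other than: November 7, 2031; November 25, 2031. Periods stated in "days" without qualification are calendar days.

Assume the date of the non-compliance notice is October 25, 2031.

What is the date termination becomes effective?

January 31, 2032

The last day of the corrective action period: October 25, 2031 + 85 days = January 18, 2032.
The last day of the re-inspection period: counting 3 business days from Sunday, January 18, 2032 (Jan 19, Jan 20, Jan 21, skipping weekends) reaches Wednesday, January 21, 2032.
The date termination becomes effective: January 21, 2032 + 10 days = January 31, 2032.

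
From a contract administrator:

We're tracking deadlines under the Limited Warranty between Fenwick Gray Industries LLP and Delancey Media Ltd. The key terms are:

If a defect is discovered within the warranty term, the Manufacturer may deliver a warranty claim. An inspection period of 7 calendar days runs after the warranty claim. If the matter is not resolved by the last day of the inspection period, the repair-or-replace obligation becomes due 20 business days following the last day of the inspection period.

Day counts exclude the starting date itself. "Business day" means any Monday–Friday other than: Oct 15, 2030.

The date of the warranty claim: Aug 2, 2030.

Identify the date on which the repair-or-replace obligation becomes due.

Sep 6, 2030

Adding 7 calendar days to Aug 2, 2030 gives Aug 9, 2030, which is the last day of the inspection period.
From Friday, Aug 9, 2030, 20 business days (Aug 12, Aug 13, Aug 14, Aug 15, …, Sep 4, Sep 5, Sep 6, skipping weekends) brings us to Friday, Sep 6, 2030, which is the date on which the repair-or-replace obligation becomes due.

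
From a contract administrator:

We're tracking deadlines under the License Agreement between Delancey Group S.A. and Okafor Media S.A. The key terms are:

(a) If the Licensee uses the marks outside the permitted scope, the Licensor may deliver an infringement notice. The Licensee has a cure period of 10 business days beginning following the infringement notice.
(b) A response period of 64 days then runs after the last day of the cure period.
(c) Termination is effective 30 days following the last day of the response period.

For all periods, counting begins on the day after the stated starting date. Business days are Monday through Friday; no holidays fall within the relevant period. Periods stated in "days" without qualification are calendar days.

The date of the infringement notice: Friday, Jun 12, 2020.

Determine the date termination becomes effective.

From Friday, Jun 12, 2020, 10 business days (Jun 15, Jun 16, Jun 17, Jun 18, Jun 19, Jun 22, Jun 23, Jun 24, Jun 25, Jun 26, skipping weekends) brings us to Friday, Jun 26, 2020, which is the last day of the cure period.
The last day of the response period: 64 calendar days after Jun 26, 2020 is Aug 29, 2020.
The date termination becomes effective: 30 calendar days after Aug 29, 2020 is Sep 28, 2020.

Sep 28, 2020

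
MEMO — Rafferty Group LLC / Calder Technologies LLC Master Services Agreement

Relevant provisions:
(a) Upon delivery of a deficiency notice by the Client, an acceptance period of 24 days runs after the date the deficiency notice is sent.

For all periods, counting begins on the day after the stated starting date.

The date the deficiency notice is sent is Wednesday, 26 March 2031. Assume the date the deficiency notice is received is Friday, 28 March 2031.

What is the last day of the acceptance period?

19 April 2031

The last day of the acceptance period: 24 calendar days after 26 March 2031 is 19 April 2031.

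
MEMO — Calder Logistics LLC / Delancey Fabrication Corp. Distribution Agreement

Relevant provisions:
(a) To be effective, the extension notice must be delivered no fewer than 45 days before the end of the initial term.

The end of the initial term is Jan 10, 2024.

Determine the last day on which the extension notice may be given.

Counting back 45 calendar days from Jan 10, 2024 gives Nov 26, 2023.

Nov 26, 2023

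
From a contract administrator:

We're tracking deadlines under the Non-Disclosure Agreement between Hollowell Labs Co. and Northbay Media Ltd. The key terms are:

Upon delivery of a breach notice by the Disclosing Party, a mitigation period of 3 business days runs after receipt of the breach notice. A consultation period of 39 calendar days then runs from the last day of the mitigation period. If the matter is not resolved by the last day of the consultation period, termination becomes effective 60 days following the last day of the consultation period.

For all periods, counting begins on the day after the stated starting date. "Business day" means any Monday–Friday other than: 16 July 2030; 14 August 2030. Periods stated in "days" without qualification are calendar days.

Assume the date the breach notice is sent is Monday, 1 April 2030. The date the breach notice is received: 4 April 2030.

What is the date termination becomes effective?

17 July 2030

From Thursday, 4 April 2030, 3 business days (Apr 5, Apr 8, Apr 9, skipping weekends) brings us to Tuesday, 9 April 2030, which is the last day of the mitigation period.
The last day of the consultation period: 39 calendar days after 9 April 2030 is 18 May 2030.
The date termination becomes effective: 60 calendar days after 18 May 2030 is 17 July 2030.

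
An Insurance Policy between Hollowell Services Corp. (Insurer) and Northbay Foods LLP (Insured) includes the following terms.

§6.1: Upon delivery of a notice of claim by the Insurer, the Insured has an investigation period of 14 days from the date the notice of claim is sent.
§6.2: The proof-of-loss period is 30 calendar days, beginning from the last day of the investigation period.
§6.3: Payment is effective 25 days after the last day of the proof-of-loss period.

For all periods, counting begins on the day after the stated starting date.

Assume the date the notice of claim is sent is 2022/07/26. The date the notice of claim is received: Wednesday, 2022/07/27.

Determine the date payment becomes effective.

2022/10/03

The last day of the investigation period: 14 calendar days after 2022/07/26 is 2022/08/09.
Adding 30 calendar days to 2022/08/09 gives 2022/09/08, which is the last day of the proof-of-loss period.
The date payment becomes effective: 2022/09/08 + 25 days = 2022/10/03.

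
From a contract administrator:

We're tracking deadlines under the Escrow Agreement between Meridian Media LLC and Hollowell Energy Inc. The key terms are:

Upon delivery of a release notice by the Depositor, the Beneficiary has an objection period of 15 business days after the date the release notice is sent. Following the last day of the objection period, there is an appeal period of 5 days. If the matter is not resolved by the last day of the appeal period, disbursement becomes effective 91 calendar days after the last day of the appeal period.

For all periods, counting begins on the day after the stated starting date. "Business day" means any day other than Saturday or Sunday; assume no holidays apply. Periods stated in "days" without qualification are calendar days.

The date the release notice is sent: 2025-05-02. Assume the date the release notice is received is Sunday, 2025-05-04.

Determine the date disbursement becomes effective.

The last day of the objection period: counting 15 business days from Friday, 2025-05-02 (May 5, May 6, May 7, May 8, …, May 21, May 22, May 23, skipping weekends) reaches Friday, 2025-05-23.
The last day of the appeal period: 2025-05-23 + 5 days = 2025-05-28.
The date disbursement becomes effective: 91 calendar days after 2025-05-28 is 2025-08-27.

2025-08-27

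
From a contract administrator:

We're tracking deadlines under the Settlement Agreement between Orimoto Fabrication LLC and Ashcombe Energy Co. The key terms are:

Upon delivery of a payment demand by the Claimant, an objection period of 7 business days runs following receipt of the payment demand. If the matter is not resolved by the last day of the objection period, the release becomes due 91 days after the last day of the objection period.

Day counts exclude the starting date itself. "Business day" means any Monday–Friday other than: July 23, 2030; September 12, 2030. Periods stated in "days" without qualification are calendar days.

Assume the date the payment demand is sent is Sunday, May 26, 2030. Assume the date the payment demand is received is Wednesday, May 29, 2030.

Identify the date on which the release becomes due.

September 6, 2030

The last day of the objection period: 7 business days after Wednesday, May 29, 2030, skipping weekends — May 30, May 31, Jun 3, Jun 4, Jun 5, Jun 6, Jun 7 — lands on Friday, June 7, 2030.
The date on which the release becomes due: June 7, 2030 + 91 days = September 6, 2030.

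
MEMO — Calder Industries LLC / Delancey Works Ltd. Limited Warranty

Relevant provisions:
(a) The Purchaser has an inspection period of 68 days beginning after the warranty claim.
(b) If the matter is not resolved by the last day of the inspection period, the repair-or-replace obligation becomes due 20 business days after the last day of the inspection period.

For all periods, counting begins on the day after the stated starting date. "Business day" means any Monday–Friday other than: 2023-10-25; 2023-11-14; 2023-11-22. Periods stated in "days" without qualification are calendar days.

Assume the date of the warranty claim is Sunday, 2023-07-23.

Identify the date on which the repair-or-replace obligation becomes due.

The last day of the inspection period: 68 calendar days after 2023-07-23 is 2023-09-29.
The date on which the repair-or-replace obligation becomes due: counting 20 business days from Friday, 2023-09-29 (Oct 2, Oct 3, Oct 4, Oct 5, …, Oct 26, Oct 27, Oct 30, skipping weekends and the listed holiday on Oct 25) reaches Monday, 2023-10-30.

2023-10-30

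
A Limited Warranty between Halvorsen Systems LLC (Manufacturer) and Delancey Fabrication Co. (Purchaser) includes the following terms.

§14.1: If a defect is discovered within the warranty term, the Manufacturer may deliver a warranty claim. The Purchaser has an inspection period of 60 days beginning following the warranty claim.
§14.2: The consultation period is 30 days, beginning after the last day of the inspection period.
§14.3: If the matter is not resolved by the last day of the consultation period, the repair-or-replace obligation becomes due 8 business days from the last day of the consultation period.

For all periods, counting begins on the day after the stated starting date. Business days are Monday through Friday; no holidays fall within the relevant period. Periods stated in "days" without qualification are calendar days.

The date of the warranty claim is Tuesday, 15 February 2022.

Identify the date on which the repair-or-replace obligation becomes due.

26 May 2022

The last day of the inspection period: 60 calendar days after 15 February 2022 is 16 April 2022.
The last day of the consultation period: 30 calendar days after 16 April 2022 is 16 May 2022.
The date on which the repair-or-replace obligation becomes due: counting 8 business days from Monday, 16 May 2022 (May 17, May 18, May 19, May 20, May 23, May 24, May 25, May 26, skipping weekends) reaches Thursday, 26 May 2022.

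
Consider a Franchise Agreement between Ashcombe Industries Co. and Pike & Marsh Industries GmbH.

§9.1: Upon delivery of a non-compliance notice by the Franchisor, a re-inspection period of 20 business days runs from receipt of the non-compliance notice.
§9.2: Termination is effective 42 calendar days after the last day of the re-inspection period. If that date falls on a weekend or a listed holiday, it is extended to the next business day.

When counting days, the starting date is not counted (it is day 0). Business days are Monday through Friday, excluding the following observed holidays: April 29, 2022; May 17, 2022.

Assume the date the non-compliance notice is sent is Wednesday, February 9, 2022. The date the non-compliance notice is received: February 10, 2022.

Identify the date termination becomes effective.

The last day of the re-inspection period: 20 business days after Thursday, February 10, 2022, skipping weekends — Feb 11, Feb 14, Feb 15, Feb 16, …, Mar 8, Mar 9, Mar 10 — lands on Thursday, March 10, 2022.
The date termination becomes effective: 42 calendar days after March 10, 2022 is April 21, 2022. April 21, 2022 is a Thursday and is not a listed holiday, so no roll-forward applies.

April 21, 2022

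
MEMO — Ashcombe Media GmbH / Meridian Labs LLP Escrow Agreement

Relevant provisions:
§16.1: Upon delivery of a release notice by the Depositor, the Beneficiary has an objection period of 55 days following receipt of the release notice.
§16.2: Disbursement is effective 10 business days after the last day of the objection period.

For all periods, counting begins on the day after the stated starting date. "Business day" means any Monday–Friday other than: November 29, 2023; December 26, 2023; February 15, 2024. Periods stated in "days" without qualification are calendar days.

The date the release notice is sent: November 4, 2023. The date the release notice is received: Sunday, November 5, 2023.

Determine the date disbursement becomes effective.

The last day of the objection period: 55 calendar days after November 5, 2023 is December 30, 2023.
The date disbursement becomes effective: 10 business days after Saturday, December 30, 2023, skipping weekends — Jan 1, Jan 2, Jan 3, Jan 4, Jan 5, Jan 8, Jan 9, Jan 10, Jan 11, Jan 12 — lands on Friday, January 12, 2024.

January 12, 2024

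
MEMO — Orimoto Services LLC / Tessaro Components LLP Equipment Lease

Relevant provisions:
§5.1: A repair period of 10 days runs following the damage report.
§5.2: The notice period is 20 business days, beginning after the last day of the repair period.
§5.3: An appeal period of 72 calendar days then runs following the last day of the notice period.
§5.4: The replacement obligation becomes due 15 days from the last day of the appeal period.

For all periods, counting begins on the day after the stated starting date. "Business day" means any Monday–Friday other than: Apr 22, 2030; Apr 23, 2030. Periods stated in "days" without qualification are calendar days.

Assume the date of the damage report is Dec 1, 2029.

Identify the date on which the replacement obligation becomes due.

Apr 5, 2030

The last day of the repair period: 10 calendar days after Dec 1, 2029 is Dec 11, 2029.
From Tuesday, Dec 11, 2029, 20 business days (Dec 12, Dec 13, Dec 14, Dec 17, …, Jan 4, Jan 7, Jan 8, skipping weekends) brings us to Tuesday, Jan 8, 2030, which is the last day of the notice period.
Adding 72 calendar days to Jan 8, 2030 gives Mar 21, 2030, which is the last day of the appeal period.
Adding 15 calendar days to Mar 21, 2030 gives Apr 5, 2030, which is the date on which the replacement obligation becomes due.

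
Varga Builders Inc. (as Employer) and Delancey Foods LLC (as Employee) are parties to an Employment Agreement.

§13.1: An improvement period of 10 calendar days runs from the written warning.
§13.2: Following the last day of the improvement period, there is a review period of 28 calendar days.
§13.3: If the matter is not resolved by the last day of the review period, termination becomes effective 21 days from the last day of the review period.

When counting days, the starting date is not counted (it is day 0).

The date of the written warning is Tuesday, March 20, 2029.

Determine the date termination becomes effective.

May 18, 2029

Adding 10 calendar days to March 20, 2029 gives March 30, 2029, which is the last day of the improvement period.
Adding 28 calendar days to March 30, 2029 gives April 27, 2029, which is the last day of the review period.
Adding 21 calendar days to April 27, 2029 gives May 18, 2029, which is the date termination becomes effective.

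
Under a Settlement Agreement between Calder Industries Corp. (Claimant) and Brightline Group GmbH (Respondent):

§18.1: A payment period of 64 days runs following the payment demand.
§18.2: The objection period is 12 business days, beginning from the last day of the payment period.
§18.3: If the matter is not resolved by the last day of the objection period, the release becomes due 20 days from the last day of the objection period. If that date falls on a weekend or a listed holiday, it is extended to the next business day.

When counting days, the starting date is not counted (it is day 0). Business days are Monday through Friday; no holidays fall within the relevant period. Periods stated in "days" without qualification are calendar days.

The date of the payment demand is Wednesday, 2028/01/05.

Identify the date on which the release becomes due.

2028/04/17

Adding 64 calendar days to 2028/01/05 gives 2028/03/09, which is the last day of the payment period.
The last day of the objection period: 12 business days after Thursday, 2028/03/09, skipping weekends — Mar 10, Mar 13, Mar 14, Mar 15, …, Mar 23, Mar 24, Mar 27 — lands on Monday, 2028/03/27.
Adding 20 calendar days to 2028/03/27 gives 2028/04/16, which is the date on which the release becomes due. That falls on a Sunday, so it rolls to the next business day, Monday, 2028/04/17.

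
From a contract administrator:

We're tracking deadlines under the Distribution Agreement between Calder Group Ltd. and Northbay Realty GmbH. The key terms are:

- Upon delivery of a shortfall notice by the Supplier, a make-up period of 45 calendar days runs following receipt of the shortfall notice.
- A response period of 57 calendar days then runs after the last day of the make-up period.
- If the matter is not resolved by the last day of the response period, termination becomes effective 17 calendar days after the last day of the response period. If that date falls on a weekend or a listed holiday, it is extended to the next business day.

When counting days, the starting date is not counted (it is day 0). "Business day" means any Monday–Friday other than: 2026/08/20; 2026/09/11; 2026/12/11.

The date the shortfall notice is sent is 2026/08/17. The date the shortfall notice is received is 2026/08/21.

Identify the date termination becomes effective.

The last day of the make-up period: 2026/08/21 + 45 days = 2026/10/05.
Adding 57 calendar days to 2026/10/05 gives 2026/12/01, which is the last day of the response period.
Adding 17 calendar days to 2026/12/01 gives 2026/12/18, which is the date termination becomes effective. 2026/12/18 is a Friday and is not a listed holiday, so no roll-forward applies.

2026/12/18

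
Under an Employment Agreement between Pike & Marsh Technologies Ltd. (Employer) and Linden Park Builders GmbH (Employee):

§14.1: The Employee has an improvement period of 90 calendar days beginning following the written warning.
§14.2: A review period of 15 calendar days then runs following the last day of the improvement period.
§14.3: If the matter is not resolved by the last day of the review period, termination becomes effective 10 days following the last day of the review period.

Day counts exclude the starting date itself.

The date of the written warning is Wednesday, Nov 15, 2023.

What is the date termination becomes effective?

Adding 90 calendar days to Nov 15, 2023 gives Feb 13, 2024, which is the last day of the improvement period.
The last day of the review period: Feb 13, 2024 + 15 days = Feb 28, 2024.
The date termination becomes effective: Feb 28, 2024 + 10 days = Mar 9, 2024.

Mar 9, 2024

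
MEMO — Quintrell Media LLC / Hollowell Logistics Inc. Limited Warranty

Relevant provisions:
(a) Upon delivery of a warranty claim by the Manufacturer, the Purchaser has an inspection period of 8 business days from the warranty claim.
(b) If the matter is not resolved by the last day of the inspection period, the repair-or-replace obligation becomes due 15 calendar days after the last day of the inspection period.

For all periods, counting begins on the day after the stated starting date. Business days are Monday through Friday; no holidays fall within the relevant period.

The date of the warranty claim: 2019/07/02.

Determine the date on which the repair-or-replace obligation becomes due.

2019/07/27

From Tuesday, 2019/07/02, 8 business days (Jul 3, Jul 4, Jul 5, Jul 8, Jul 9, Jul 10, Jul 11, Jul 12, skipping weekends) brings us to Friday, 2019/07/12, which is the last day of the inspection period.
Adding 15 calendar days to 2019/07/12 gives 2019/07/27, which is the date on which the repair-or-replace obligation becomes due.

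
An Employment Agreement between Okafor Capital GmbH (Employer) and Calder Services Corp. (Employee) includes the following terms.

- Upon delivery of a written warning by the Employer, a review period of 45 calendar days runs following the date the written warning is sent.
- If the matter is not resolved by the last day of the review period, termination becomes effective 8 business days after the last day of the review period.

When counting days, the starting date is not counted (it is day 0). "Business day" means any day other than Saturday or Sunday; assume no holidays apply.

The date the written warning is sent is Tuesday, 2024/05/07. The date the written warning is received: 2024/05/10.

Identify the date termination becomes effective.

2024/07/03

The last day of the review period: 2024/05/07 + 45 days = 2024/06/21.
From Friday, 2024/06/21, 8 business days (Jun 24, Jun 25, Jun 26, Jun 27, Jun 28, Jul 1, Jul 2, Jul 3, skipping weekends) brings us to Wednesday, 2024/07/03, which is the date termination becomes effective.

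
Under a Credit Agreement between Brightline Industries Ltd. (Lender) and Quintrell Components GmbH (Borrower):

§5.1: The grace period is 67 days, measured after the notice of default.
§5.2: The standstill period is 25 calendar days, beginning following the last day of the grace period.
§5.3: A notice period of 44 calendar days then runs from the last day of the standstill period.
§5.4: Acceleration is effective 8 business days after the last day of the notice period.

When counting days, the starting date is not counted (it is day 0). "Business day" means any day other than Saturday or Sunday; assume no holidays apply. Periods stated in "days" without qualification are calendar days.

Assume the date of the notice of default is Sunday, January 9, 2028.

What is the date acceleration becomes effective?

The last day of the grace period: 67 calendar days after January 9, 2028 is March 16, 2028.
The last day of the standstill period: March 16, 2028 + 25 days = April 10, 2028.
The last day of the notice period: April 10, 2028 + 44 days = May 24, 2028.
From Wednesday, May 24, 2028, 8 business days (May 25, May 26, May 29, May 30, May 31, Jun 1, Jun 2, Jun 5, skipping weekends) brings us to Monday, June 5, 2028, which is the date acceleration becomes effective.

June 5, 2028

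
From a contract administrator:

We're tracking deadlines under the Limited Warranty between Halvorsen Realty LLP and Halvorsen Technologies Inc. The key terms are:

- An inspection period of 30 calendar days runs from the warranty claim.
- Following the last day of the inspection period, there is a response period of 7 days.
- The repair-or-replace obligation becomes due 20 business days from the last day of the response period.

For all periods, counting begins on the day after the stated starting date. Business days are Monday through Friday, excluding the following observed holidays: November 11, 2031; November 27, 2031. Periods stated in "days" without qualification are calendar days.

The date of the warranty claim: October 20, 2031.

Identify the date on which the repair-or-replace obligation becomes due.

December 25, 2031

The last day of the inspection period: 30 calendar days after October 20, 2031 is November 19, 2031.
The last day of the response period: November 19, 2031 + 7 days = November 26, 2031.
The date on which the repair-or-replace obligation becomes due: 20 business days after Wednesday, November 26, 2031, skipping weekends and the listed holiday on Nov 27 — Nov 28, Dec 1, Dec 2, Dec 3, …, Dec 23, Dec 24, Dec 25 — lands on Thursday, December 25, 2031.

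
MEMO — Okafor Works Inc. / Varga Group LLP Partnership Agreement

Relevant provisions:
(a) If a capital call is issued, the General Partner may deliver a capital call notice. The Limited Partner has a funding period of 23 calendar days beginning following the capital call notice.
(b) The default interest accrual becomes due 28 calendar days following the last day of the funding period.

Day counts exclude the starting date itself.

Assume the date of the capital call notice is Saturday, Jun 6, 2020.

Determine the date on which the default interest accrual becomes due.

Adding 23 calendar days to Jun 6, 2020 gives Jun 29, 2020, which is the last day of the funding period.
Adding 28 calendar days to Jun 29, 2020 gives Jul 27, 2020, which is the date on which the default interest accrual becomes due.

Jul 27, 2020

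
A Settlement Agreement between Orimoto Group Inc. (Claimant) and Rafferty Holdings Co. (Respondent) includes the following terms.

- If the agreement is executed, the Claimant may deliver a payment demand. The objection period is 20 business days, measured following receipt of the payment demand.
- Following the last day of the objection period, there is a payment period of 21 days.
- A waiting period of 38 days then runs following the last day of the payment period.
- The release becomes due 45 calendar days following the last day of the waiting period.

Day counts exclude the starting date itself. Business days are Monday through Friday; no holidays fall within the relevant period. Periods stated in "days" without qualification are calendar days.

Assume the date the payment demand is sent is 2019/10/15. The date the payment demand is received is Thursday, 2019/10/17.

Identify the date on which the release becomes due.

2020/02/26

The last day of the objection period: 20 business days after Thursday, 2019/10/17, skipping weekends — Oct 18, Oct 21, Oct 22, Oct 23, …, Nov 12, Nov 13, Nov 14 — lands on Thursday, 2019/11/14.
Adding 21 calendar days to 2019/11/14 gives 2019/12/05, which is the last day of the payment period.
Adding 38 calendar days to 2019/12/05 gives 2020/01/12, which is the last day of the waiting period.
The date on which the release becomes due: 2020/01/12 + 45 days = 2020/02/26.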